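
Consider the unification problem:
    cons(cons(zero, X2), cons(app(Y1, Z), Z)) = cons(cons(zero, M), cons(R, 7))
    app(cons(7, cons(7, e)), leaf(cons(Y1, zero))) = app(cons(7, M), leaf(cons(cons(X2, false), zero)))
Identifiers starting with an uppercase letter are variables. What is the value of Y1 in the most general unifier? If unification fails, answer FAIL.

Decompose cons/2: cons(zero, X2) = cons(zero, M),  cons(app(Y1, Z), Z) = cons(R, 7).
Decompose cons/2: zero = zero,  X2 = M.
Delete trivial equation zero = zero.
Bind X2 := M; substituting into the one remaining equation that mentions X2 gives: app(cons(7, cons(7, e)), leaf(cons(Y1, zero))) = app(cons(7, M), leaf(cons(cons(M, false), zero))).
Decompose cons/2: app(Y1, Z) = R,  Z = 7.
Bind R := app(Y1, Z); no other remaining equation mentions R.
Bind Z := 7; no other remaining equation mentions Z. Substituting into the earlier binding gives R := app(Y1, 7).
Decompose app/2: cons(7, cons(7, e)) = cons(7, M),  leaf(cons(Y1, zero)) = leaf(cons(cons(M, false), zero)).
Decompose cons/2: 7 = 7,  cons(7, e) = M.
Delete trivial equation 7 = 7.
Bind M := cons(7, e); substituting into the remaining equation gives: leaf(cons(Y1, zero)) = leaf(cons(cons(cons(7, e), false), zero)). Substituting into the earlier binding gives X2 := cons(7, e).
Decompose leaf/1: cons(Y1, zero) = cons(cons(cons(7, e), false), zero).
Decompose cons/2: Y1 = cons(cons(7, e), false),  zero = zero.
Bind Y1 := cons(cons(7, e), false); no other remaining equation mentions Y1. Substituting into the earlier binding gives R := app(cons(cons(7, e), false), 7).
Delete trivial equation zero = zero.
MGU = { X2 := cons(7, e), R := app(cons(cons(7, e), false), 7), Z := 7, M := cons(7, e), Y1 := cons(cons(7, e), false) }, so Y1 := cons(cons(7, e), false).

cons(cons(7, e), false)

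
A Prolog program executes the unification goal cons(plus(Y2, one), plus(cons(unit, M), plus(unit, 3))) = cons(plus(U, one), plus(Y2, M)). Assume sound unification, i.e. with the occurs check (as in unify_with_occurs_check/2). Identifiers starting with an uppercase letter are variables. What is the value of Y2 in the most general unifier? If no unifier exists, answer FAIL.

Decompose cons/2: plus(Y2, one) = plus(U, one),  plus(cons(unit, M), plus(unit, 3)) = plus(Y2, M).
Decompose plus/2: Y2 = U,  one = one.
Bind Y2 := U; substituting into the one remaining equation that mentions Y2 gives: plus(cons(unit, M), plus(unit, 3)) = plus(U, M).
Delete trivial equation one = one.
Decompose plus/2: cons(unit, M) = U,  plus(unit, 3) = M.
Bind U := cons(unit, M); no other remaining equation mentions U. Substituting into the earlier binding gives Y2 := cons(unit, M).
Bind M := plus(unit, 3). Substituting into the earlier bindings gives Y2 := cons(unit, plus(unit, 3)), U := cons(unit, plus(unit, 3)).
MGU = { Y2 -> cons(unit, plus(unit, 3)), U -> cons(unit, plus(unit, 3)), M -> plus(unit, 3) }, so Y2 -> cons(unit, plus(unit, 3)).

cons(unit, plus(unit, 3))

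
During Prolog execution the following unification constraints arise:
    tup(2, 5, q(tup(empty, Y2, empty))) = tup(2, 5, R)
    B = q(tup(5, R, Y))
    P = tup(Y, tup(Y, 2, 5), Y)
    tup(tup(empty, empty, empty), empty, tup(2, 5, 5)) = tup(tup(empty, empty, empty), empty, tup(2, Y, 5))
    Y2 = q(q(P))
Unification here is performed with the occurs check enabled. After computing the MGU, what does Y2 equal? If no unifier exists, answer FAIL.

q(q(tup(5, tup(5, 2, 5), 5)))

Decompose tup/3: 2 = 2,  5 = 5,  q(tup(empty, Y2, empty)) = R.
Delete trivial equation 2 = 2.
Delete trivial equation 5 = 5.
Bind R := q(tup(empty, Y2, empty)); substituting into the one remaining equation that mentions R gives: B = q(tup(5, q(tup(empty, Y2, empty)), Y)).
Bind B := q(tup(5, q(tup(empty, Y2, empty)), Y)); no other remaining equation mentions B.
Bind P := tup(Y, tup(Y, 2, 5), Y); substituting into the one remaining equation that mentions P gives: Y2 = q(q(tup(Y, tup(Y, 2, 5), Y))).
Decompose tup/3: tup(empty, empty, empty) = tup(empty, empty, empty),  empty = empty,  tup(2, 5, 5) = tup(2, Y, 5).
Delete trivial equation tup(empty, empty, empty) = tup(empty, empty, empty).
Delete trivial equation empty = empty.
Decompose tup/3: 2 = 2,  5 = Y,  5 = 5.
Delete trivial equation 2 = 2.
Bind Y := 5; substituting into the one remaining equation that mentions Y gives: Y2 = q(q(tup(5, tup(5, 2, 5), 5))). Substituting into the earlier bindings gives B := q(tup(5, q(tup(empty, Y2, empty)), 5)), P := tup(5, tup(5, 2, 5), 5).
Delete trivial equation 5 = 5.
Bind Y2 := q(q(tup(5, tup(5, 2, 5), 5))). Substituting into the earlier bindings gives R := q(tup(empty, q(q(tup(5, tup(5, 2, 5), 5))), empty)), B := q(tup(5, q(tup(empty, q(q(tup(5, tup(5, 2, 5), 5))), empty)), 5)).
MGU = { R -> q(tup(empty, q(q(tup(5, tup(5, 2, 5), 5))), empty)), B -> q(tup(5, q(tup(empty, q(q(tup(5, tup(5, 2, 5), 5))), empty)), 5)), P -> tup(5, tup(5, 2, 5), 5), Y -> 5, Y2 -> q(q(tup(5, tup(5, 2, 5), 5))) }, so Y2 -> q(q(tup(5, tup(5, 2, 5), 5))).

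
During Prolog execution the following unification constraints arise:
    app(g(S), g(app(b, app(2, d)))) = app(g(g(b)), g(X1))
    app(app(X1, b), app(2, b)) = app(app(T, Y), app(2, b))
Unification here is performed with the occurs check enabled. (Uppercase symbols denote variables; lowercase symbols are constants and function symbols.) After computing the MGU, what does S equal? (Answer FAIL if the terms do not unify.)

g(b)

Decompose app/2: g(S) = g(g(b)),  g(app(b, app(2, d))) = g(X1).
Decompose g/1: S = g(b).
Bind S := g(b); no other remaining equation mentions S.
Decompose g/1: app(b, app(2, d)) = X1.
Bind X1 := app(b, app(2, d)); substituting into the remaining equation gives: app(app(app(b, app(2, d)), b), app(2, b)) = app(app(T, Y), app(2, b)).
Decompose app/2: app(app(b, app(2, d)), b) = app(T, Y),  app(2, b) = app(2, b).
Decompose app/2: app(b, app(2, d)) = T,  b = Y.
Bind T := app(b, app(2, d)); no other remaining equation mentions T.
Bind Y := b; no other remaining equation mentions Y.
Delete trivial equation app(2, b) = app(2, b).
MGU = { S = g(b), X1 = app(b, app(2, d)), T = app(b, app(2, d)), Y = b }, so S = g(b).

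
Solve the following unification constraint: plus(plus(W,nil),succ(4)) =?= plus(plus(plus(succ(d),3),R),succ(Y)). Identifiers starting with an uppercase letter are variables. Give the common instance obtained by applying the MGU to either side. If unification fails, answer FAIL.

plus(plus(plus(succ(d),3),nil),succ(4))

Decompose plus/2: plus(W,nil) =?= plus(plus(succ(d),3),R),  succ(4) =?= succ(Y).
Decompose plus/2: W =?= plus(succ(d),3),  nil =?= R.
Bind W := plus(succ(d),3); no other remaining equation mentions W.
Bind R := nil; no other remaining equation mentions R.
Decompose succ/1: 4 =?= Y.
Bind Y := 4.
Applying the MGU to either side gives plus(plus(plus(succ(d),3),nil),succ(4)).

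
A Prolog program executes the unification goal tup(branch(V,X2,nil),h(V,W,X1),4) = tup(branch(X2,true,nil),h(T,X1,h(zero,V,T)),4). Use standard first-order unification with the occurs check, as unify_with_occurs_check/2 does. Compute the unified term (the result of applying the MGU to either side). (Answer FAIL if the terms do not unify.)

Decompose tup/3: branch(V,X2,nil) = branch(X2,true,nil),  h(V,W,X1) = h(T,X1,h(zero,V,T)),  4 = 4.
Decompose branch/3: V = X2,  X2 = true,  nil = nil.
Bind V := X2; substituting into the one remaining equation that mentions V gives: h(X2,W,X1) = h(T,X1,h(zero,X2,T)).
Bind X2 := true; substituting into the one remaining equation that mentions X2 gives: h(true,W,X1) = h(T,X1,h(zero,true,T)). Substituting into the earlier binding gives V := true.
Delete trivial equation nil = nil.
Decompose h/3: true = T,  W = X1,  X1 = h(zero,true,T).
Bind T := true; substituting into the one remaining equation that mentions T gives: X1 = h(zero,true,true).
Bind W := X1; no other remaining equation mentions W.
Bind X1 := h(zero,true,true); no other remaining equation mentions X1. Substituting into the earlier binding gives W := h(zero,true,true).
Delete trivial equation 4 = 4.
Applying the MGU to either side gives tup(branch(true,true,nil),h(true,h(zero,true,true),h(zero,true,true)),4).

tup(branch(true,true,nil),h(true,h(zero,true,true),h(zero,true,true)),4)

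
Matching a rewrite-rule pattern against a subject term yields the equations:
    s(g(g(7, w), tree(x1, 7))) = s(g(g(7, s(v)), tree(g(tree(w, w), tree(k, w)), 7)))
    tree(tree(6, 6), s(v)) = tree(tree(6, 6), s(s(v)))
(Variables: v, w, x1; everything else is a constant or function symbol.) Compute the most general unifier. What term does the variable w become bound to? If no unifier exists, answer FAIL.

FAIL

Decompose s/1: g(g(7, w), tree(x1, 7)) = g(g(7, s(v)), tree(g(tree(w, w), tree(k, w)), 7)).
Decompose g/2: g(7, w) = g(7, s(v)),  tree(x1, 7) = tree(g(tree(w, w), tree(k, w)), 7).
Decompose g/2: 7 = 7,  w = s(v).
Delete trivial equation 7 = 7.
Bind w := s(v); substituting into the one remaining equation that mentions w gives: tree(x1, 7) = tree(g(tree(s(v), s(v)), tree(k, s(v))), 7).
Decompose tree/2: x1 = g(tree(s(v), s(v)), tree(k, s(v))),  7 = 7.
Bind x1 := g(tree(s(v), s(v)), tree(k, s(v))); no other remaining equation mentions x1.
Delete trivial equation 7 = 7.
Decompose tree/2: tree(6, 6) = tree(6, 6),  s(v) = s(s(v)).
Delete trivial equation tree(6, 6) = tree(6, 6).
Decompose s/1: v = s(v).
Occurs check fails: v occurs in s(v); the equation v = s(v) has no finite solution.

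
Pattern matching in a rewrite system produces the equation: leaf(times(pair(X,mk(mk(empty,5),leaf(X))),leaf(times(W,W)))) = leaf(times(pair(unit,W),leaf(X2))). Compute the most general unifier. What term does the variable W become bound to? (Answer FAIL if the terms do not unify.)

mk(mk(empty,5),leaf(unit))

Decompose leaf/1: times(pair(X,mk(mk(empty,5),leaf(X))),leaf(times(W,W))) = times(pair(unit,W),leaf(X2)).
Decompose times/2: pair(X,mk(mk(empty,5),leaf(X))) = pair(unit,W),  leaf(times(W,W)) = leaf(X2).
Decompose pair/2: X = unit,  mk(mk(empty,5),leaf(X)) = W.
Bind X := unit; substituting into the one remaining equation that mentions X gives: mk(mk(empty,5),leaf(unit)) = W.
Bind W := mk(mk(empty,5),leaf(unit)); substituting into the remaining equation gives: leaf(times(mk(mk(empty,5),leaf(unit)),mk(mk(empty,5),leaf(unit)))) = leaf(X2).
Decompose leaf/1: times(mk(mk(empty,5),leaf(unit)),mk(mk(empty,5),leaf(unit))) = X2.
Bind X2 := times(mk(mk(empty,5),leaf(unit)),mk(mk(empty,5),leaf(unit))).
MGU = { X -> unit, W -> mk(mk(empty,5),leaf(unit)), X2 -> times(mk(mk(empty,5),leaf(unit)),mk(mk(empty,5),leaf(unit))) }, so W -> mk(mk(empty,5),leaf(unit)).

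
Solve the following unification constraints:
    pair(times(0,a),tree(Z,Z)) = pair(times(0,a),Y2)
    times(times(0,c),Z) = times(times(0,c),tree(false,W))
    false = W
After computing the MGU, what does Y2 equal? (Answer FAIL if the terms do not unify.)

tree(tree(false,false),tree(false,false))

Decompose pair/2: times(0,a) = times(0,a),  tree(Z,Z) = Y2.
Delete trivial equation times(0,a) = times(0,a).
Bind Y2 := tree(Z,Z); no other remaining equation mentions Y2.
Decompose times/2: times(0,c) = times(0,c),  Z = tree(false,W).
Delete trivial equation times(0,c) = times(0,c).
Bind Z := tree(false,W); no other remaining equation mentions Z. Substituting into the earlier binding gives Y2 := tree(tree(false,W),tree(false,W)).
Bind W := false. Substituting into the earlier bindings gives Y2 := tree(tree(false,false),tree(false,false)), Z := tree(false,false).
MGU = { Y2 -> tree(tree(false,false),tree(false,false)), Z -> tree(false,false), W -> false }, so Y2 -> tree(tree(false,false),tree(false,false)).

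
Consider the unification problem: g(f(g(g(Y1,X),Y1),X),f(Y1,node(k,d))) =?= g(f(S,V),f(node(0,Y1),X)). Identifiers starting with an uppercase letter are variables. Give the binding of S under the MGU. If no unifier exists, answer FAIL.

Decompose g/2: f(g(g(Y1,X),Y1),X) =?= f(S,V),  f(Y1,node(k,d)) =?= f(node(0,Y1),X).
Decompose f/2: g(g(Y1,X),Y1) =?= S,  X =?= V.
Bind S := g(g(Y1,X),Y1); no other remaining equation mentions S.
Bind X := V; substituting into the remaining equation gives: f(Y1,node(k,d)) =?= f(node(0,Y1),V). Substituting into the earlier binding gives S := g(g(Y1,V),Y1).
Decompose f/2: Y1 =?= node(0,Y1),  node(k,d) =?= V.
Occurs check fails: Y1 occurs in node(0,Y1); the equation Y1 =?= node(0,Y1) has no finite solution.

FAIL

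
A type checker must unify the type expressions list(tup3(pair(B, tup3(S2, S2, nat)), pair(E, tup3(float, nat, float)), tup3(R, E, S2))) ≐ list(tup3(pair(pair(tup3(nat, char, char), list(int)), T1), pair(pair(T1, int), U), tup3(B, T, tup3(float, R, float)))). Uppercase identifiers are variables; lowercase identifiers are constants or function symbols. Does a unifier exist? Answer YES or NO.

Decompose list/1: tup3(pair(B, tup3(S2, S2, nat)), pair(E, tup3(float, nat, float)), tup3(R, E, S2)) ≐ tup3(pair(pair(tup3(nat, char, char), list(int)), T1), pair(pair(T1, int), U), tup3(B, T, tup3(float, R, float))).
Decompose tup3/3: pair(B, tup3(S2, S2, nat)) ≐ pair(pair(tup3(nat, char, char), list(int)), T1),  pair(E, tup3(float, nat, float)) ≐ pair(pair(T1, int), U),  tup3(R, E, S2) ≐ tup3(B, T, tup3(float, R, float)).
Decompose pair/2: B ≐ pair(tup3(nat, char, char), list(int)),  tup3(S2, S2, nat) ≐ T1.
Bind B := pair(tup3(nat, char, char), list(int)); substituting into the one remaining equation that mentions B gives: tup3(R, E, S2) ≐ tup3(pair(tup3(nat, char, char), list(int)), T, tup3(float, R, float)).
Bind T1 := tup3(S2, S2, nat); substituting into the one remaining equation that mentions T1 gives: pair(E, tup3(float, nat, float)) ≐ pair(pair(tup3(S2, S2, nat), int), U).
Decompose pair/2: E ≐ pair(tup3(S2, S2, nat), int),  tup3(float, nat, float) ≐ U.
Bind E := pair(tup3(S2, S2, nat), int); substituting into the one remaining equation that mentions E gives: tup3(R, pair(tup3(S2, S2, nat), int), S2) ≐ tup3(pair(tup3(nat, char, char), list(int)), T, tup3(float, R, float)).
Bind U := tup3(float, nat, float); no other remaining equation mentions U.
Decompose tup3/3: R ≐ pair(tup3(nat, char, char), list(int)),  pair(tup3(S2, S2, nat), int) ≐ T,  S2 ≐ tup3(float, R, float).
Bind R := pair(tup3(nat, char, char), list(int)); substituting into the one remaining equation that mentions R gives: S2 ≐ tup3(float, pair(tup3(nat, char, char), list(int)), float).
Bind T := pair(tup3(S2, S2, nat), int); no other remaining equation mentions T.
Bind S2 := tup3(float, pair(tup3(nat, char, char), list(int)), float). Substituting into the earlier bindings gives T1 := tup3(tup3(float, pair(tup3(nat, char, char), list(int)), float), tup3(float, pair(tup3(nat, char, char), list(int)), float), nat), E := pair(tup3(tup3(float, pair(tup3(nat, char, char), list(int)), float), tup3(float, pair(tup3(nat, char, char), list(int)), float), nat), int), T := pair(tup3(tup3(float, pair(tup3(nat, char, char), list(int)), float), tup3(float, pair(tup3(nat, char, char), list(int)), float), nat), int).
No equations remain and no clash or occurs-check failure arose, so a unifier exists.

YES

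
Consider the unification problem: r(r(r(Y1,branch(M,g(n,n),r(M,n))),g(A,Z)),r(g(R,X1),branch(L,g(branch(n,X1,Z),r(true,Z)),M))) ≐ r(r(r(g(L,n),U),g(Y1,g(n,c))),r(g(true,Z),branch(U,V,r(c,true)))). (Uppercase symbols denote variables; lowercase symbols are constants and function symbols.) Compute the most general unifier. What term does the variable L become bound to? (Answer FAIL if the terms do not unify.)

branch(r(c,true),g(n,n),r(r(c,true),n))

Decompose r/2: r(r(Y1,branch(M,g(n,n),r(M,n))),g(A,Z)) ≐ r(r(g(L,n),U),g(Y1,g(n,c))),  r(g(R,X1),branch(L,g(branch(n,X1,Z),r(true,Z)),M)) ≐ r(g(true,Z),branch(U,V,r(c,true))).
Decompose r/2: r(Y1,branch(M,g(n,n),r(M,n))) ≐ r(g(L,n),U),  g(A,Z) ≐ g(Y1,g(n,c)).
Decompose r/2: Y1 ≐ g(L,n),  branch(M,g(n,n),r(M,n)) ≐ U.
Bind Y1 := g(L,n); substituting into the one remaining equation that mentions Y1 gives: g(A,Z) ≐ g(g(L,n),g(n,c)).
Bind U := branch(M,g(n,n),r(M,n)); substituting into the one remaining equation that mentions U gives: r(g(R,X1),branch(L,g(branch(n,X1,Z),r(true,Z)),M)) ≐ r(g(true,Z),branch(branch(M,g(n,n),r(M,n)),V,r(c,true))).
Decompose g/2: A ≐ g(L,n),  Z ≐ g(n,c).
Bind A := g(L,n); no other remaining equation mentions A.
Bind Z := g(n,c); substituting into the remaining equation gives: r(g(R,X1),branch(L,g(branch(n,X1,g(n,c)),r(true,g(n,c))),M)) ≐ r(g(true,g(n,c)),branch(branch(M,g(n,n),r(M,n)),V,r(c,true))).
Decompose r/2: g(R,X1) ≐ g(true,g(n,c)),  branch(L,g(branch(n,X1,g(n,c)),r(true,g(n,c))),M) ≐ branch(branch(M,g(n,n),r(M,n)),V,r(c,true)).
Decompose g/2: R ≐ true,  X1 ≐ g(n,c).
Bind R := true; no other remaining equation mentions R.
Bind X1 := g(n,c); substituting into the remaining equation gives: branch(L,g(branch(n,g(n,c),g(n,c)),r(true,g(n,c))),M) ≐ branch(branch(M,g(n,n),r(M,n)),V,r(c,true)).
Decompose branch/3: L ≐ branch(M,g(n,n),r(M,n)),  g(branch(n,g(n,c),g(n,c)),r(true,g(n,c))) ≐ V,  M ≐ r(c,true).
Bind L := branch(M,g(n,n),r(M,n)); no other remaining equation mentions L. Substituting into the earlier bindings gives Y1 := g(branch(M,g(n,n),r(M,n)),n), A := g(branch(M,g(n,n),r(M,n)),n).
Bind V := g(branch(n,g(n,c),g(n,c)),r(true,g(n,c))); no other remaining equation mentions V.
Bind M := r(c,true). Substituting into the earlier bindings gives Y1 := g(branch(r(c,true),g(n,n),r(r(c,true),n)),n), U := branch(r(c,true),g(n,n),r(r(c,true),n)), A := g(branch(r(c,true),g(n,n),r(r(c,true),n)),n), L := branch(r(c,true),g(n,n),r(r(c,true),n)).
MGU = { Y1 := g(branch(r(c,true),g(n,n),r(r(c,true),n)),n), U := branch(r(c,true),g(n,n),r(r(c,true),n)), A := g(branch(r(c,true),g(n,n),r(r(c,true),n)),n), Z := g(n,c), R := true, X1 := g(n,c), L := branch(r(c,true),g(n,n),r(r(c,true),n)), V := g(branch(n,g(n,c),g(n,c)),r(true,g(n,c))), M := r(c,true) }, so L := branch(r(c,true),g(n,n),r(r(c,true),n)).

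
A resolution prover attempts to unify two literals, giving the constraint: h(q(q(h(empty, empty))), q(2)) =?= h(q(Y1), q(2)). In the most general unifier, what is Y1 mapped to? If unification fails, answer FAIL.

Decompose h/2: q(q(h(empty, empty))) =?= q(Y1),  q(2) =?= q(2).
Decompose q/1: q(h(empty, empty)) =?= Y1.
Bind Y1 := q(h(empty, empty)); no other remaining equation mentions Y1.
Delete trivial equation q(2) =?= q(2).
MGU = { Y1 -> q(h(empty, empty)) }, so Y1 -> q(h(empty, empty)).

q(h(empty, empty))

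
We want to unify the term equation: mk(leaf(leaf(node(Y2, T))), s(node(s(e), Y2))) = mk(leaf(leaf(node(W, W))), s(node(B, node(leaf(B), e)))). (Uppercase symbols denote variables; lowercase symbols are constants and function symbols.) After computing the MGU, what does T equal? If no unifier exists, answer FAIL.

node(leaf(s(e)), e)

Decompose mk/2: leaf(leaf(node(Y2, T))) = leaf(leaf(node(W, W))),  s(node(s(e), Y2)) = s(node(B, node(leaf(B), e))).
Decompose leaf/1: leaf(node(Y2, T)) = leaf(node(W, W)).
Decompose leaf/1: node(Y2, T) = node(W, W).
Decompose node/2: Y2 = W,  T = W.
Bind Y2 := W; substituting into the one remaining equation that mentions Y2 gives: s(node(s(e), W)) = s(node(B, node(leaf(B), e))).
Bind T := W; no other remaining equation mentions T.
Decompose s/1: node(s(e), W) = node(B, node(leaf(B), e)).
Decompose node/2: s(e) = B,  W = node(leaf(B), e).
Bind B := s(e); substituting into the remaining equation gives: W = node(leaf(s(e)), e).
Bind W := node(leaf(s(e)), e). Substituting into the earlier bindings gives Y2 := node(leaf(s(e)), e), T := node(leaf(s(e)), e).
MGU = { Y2 -> node(leaf(s(e)), e), T -> node(leaf(s(e)), e), B -> s(e), W -> node(leaf(s(e)), e) }, so T -> node(leaf(s(e)), e).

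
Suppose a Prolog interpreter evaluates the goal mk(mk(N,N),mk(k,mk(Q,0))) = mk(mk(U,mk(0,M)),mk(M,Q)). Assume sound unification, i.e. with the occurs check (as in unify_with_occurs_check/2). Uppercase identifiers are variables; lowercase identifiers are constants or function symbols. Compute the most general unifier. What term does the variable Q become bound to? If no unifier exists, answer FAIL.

Decompose mk/2: mk(N,N) = mk(U,mk(0,M)),  mk(k,mk(Q,0)) = mk(M,Q).
Decompose mk/2: N = U,  N = mk(0,M).
Bind N := U; substituting into the one remaining equation that mentions N gives: U = mk(0,M).
Bind U := mk(0,M); no other remaining equation mentions U. Substituting into the earlier binding gives N := mk(0,M).
Decompose mk/2: k = M,  mk(Q,0) = Q.
Bind M := k; no other remaining equation mentions M. Substituting into the earlier bindings gives N := mk(0,k), U := mk(0,k).
Occurs check fails: Q occurs in mk(Q,0); the equation Q = mk(Q,0) has no finite solution.

FAIL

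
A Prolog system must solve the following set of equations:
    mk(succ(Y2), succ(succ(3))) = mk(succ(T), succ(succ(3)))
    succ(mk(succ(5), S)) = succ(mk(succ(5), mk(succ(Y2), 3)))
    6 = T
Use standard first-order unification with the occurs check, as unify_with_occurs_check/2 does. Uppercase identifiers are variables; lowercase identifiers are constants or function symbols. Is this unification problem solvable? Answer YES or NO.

Decompose mk/2: succ(Y2) = succ(T),  succ(succ(3)) = succ(succ(3)).
Decompose succ/1: Y2 = T.
Bind Y2 := T; substituting into the one remaining equation that mentions Y2 gives: succ(mk(succ(5), S)) = succ(mk(succ(5), mk(succ(T), 3))).
Delete trivial equation succ(succ(3)) = succ(succ(3)).
Decompose succ/1: mk(succ(5), S) = mk(succ(5), mk(succ(T), 3)).
Decompose mk/2: succ(5) = succ(5),  S = mk(succ(T), 3).
Delete trivial equation succ(5) = succ(5).
Bind S := mk(succ(T), 3); no other remaining equation mentions S.
Bind T := 6. Substituting into the earlier bindings gives Y2 := 6, S := mk(succ(6), 3).
No equations remain and no clash or occurs-check failure arose, so a unifier exists.

YES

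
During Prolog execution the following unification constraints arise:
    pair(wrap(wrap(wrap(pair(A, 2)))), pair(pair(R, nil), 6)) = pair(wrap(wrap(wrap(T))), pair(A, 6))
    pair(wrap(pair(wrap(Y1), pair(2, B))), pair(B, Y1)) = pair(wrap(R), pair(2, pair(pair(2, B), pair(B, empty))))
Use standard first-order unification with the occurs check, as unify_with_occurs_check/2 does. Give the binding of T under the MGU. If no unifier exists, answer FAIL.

pair(pair(pair(wrap(pair(pair(2, 2), pair(2, empty))), pair(2, 2)), nil), 2)

Decompose pair/2: wrap(wrap(wrap(pair(A, 2)))) = wrap(wrap(wrap(T))),  pair(pair(R, nil), 6) = pair(A, 6).
Decompose wrap/1: wrap(wrap(pair(A, 2))) = wrap(wrap(T)).
Decompose wrap/1: wrap(pair(A, 2)) = wrap(T).
Decompose wrap/1: pair(A, 2) = T.
Bind T := pair(A, 2); no other remaining equation mentions T.
Decompose pair/2: pair(R, nil) = A,  6 = 6.
Bind A := pair(R, nil); no other remaining equation mentions A. Substituting into the earlier binding gives T := pair(pair(R, nil), 2).
Delete trivial equation 6 = 6.
Decompose pair/2: wrap(pair(wrap(Y1), pair(2, B))) = wrap(R),  pair(B, Y1) = pair(2, pair(pair(2, B), pair(B, empty))).
Decompose wrap/1: pair(wrap(Y1), pair(2, B)) = R.
Bind R := pair(wrap(Y1), pair(2, B)); no other remaining equation mentions R. Substituting into the earlier bindings gives T := pair(pair(pair(wrap(Y1), pair(2, B)), nil), 2), A := pair(pair(wrap(Y1), pair(2, B)), nil).
Decompose pair/2: B = 2,  Y1 = pair(pair(2, B), pair(B, empty)).
Bind B := 2; substituting into the remaining equation gives: Y1 = pair(pair(2, 2), pair(2, empty)). Substituting into the earlier bindings gives T := pair(pair(pair(wrap(Y1), pair(2, 2)), nil), 2), A := pair(pair(wrap(Y1), pair(2, 2)), nil), R := pair(wrap(Y1), pair(2, 2)).
Bind Y1 := pair(pair(2, 2), pair(2, empty)). Substituting into the earlier bindings gives T := pair(pair(pair(wrap(pair(pair(2, 2), pair(2, empty))), pair(2, 2)), nil), 2), A := pair(pair(wrap(pair(pair(2, 2), pair(2, empty))), pair(2, 2)), nil), R := pair(wrap(pair(pair(2, 2), pair(2, empty))), pair(2, 2)).
MGU = { T ↦ pair(pair(pair(wrap(pair(pair(2, 2), pair(2, empty))), pair(2, 2)), nil), 2), A ↦ pair(pair(wrap(pair(pair(2, 2), pair(2, empty))), pair(2, 2)), nil), R ↦ pair(wrap(pair(pair(2, 2), pair(2, empty))), pair(2, 2)), B ↦ 2, Y1 ↦ pair(pair(2, 2), pair(2, empty)) }, so T ↦ pair(pair(pair(wrap(pair(pair(2, 2), pair(2, empty))), pair(2, 2)), nil), 2).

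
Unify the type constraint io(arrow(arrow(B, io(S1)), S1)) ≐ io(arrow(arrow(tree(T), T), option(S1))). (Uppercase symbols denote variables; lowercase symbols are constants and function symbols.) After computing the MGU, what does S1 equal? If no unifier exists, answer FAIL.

Decompose io/1: arrow(arrow(B, io(S1)), S1) ≐ arrow(arrow(tree(T), T), option(S1)).
Decompose arrow/2: arrow(B, io(S1)) ≐ arrow(tree(T), T),  S1 ≐ option(S1).
Decompose arrow/2: B ≐ tree(T),  io(S1) ≐ T.
Bind B := tree(T); no other remaining equation mentions B.
Bind T := io(S1); no other remaining equation mentions T. Substituting into the earlier binding gives B := tree(io(S1)).
Occurs check fails: S1 occurs in option(S1); the equation S1 ≐ option(S1) has no finite solution.

FAIL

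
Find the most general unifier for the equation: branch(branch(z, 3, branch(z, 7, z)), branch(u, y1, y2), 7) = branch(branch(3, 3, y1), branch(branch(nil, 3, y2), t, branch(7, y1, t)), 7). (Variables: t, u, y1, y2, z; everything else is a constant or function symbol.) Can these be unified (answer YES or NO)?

Decompose branch/3: branch(z, 3, branch(z, 7, z)) = branch(3, 3, y1),  branch(u, y1, y2) = branch(branch(nil, 3, y2), t, branch(7, y1, t)),  7 = 7.
Decompose branch/3: z = 3,  3 = 3,  branch(z, 7, z) = y1.
Bind z := 3; substituting into the one remaining equation that mentions z gives: branch(3, 7, 3) = y1.
Delete trivial equation 3 = 3.
Bind y1 := branch(3, 7, 3); substituting into the one remaining equation that mentions y1 gives: branch(u, branch(3, 7, 3), y2) = branch(branch(nil, 3, y2), t, branch(7, branch(3, 7, 3), t)).
Decompose branch/3: u = branch(nil, 3, y2),  branch(3, 7, 3) = t,  y2 = branch(7, branch(3, 7, 3), t).
Bind u := branch(nil, 3, y2); no other remaining equation mentions u.
Bind t := branch(3, 7, 3); substituting into the one remaining equation that mentions t gives: y2 = branch(7, branch(3, 7, 3), branch(3, 7, 3)).
Bind y2 := branch(7, branch(3, 7, 3), branch(3, 7, 3)); no other remaining equation mentions y2. Substituting into the earlier binding gives u := branch(nil, 3, branch(7, branch(3, 7, 3), branch(3, 7, 3))).
Delete trivial equation 7 = 7.
No equations remain and no clash or occurs-check failure arose, so a unifier exists.

YES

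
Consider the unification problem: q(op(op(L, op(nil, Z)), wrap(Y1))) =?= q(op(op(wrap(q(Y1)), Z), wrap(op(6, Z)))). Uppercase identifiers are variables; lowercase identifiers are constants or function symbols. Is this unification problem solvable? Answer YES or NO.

NO

Decompose q/1: op(op(L, op(nil, Z)), wrap(Y1)) =?= op(op(wrap(q(Y1)), Z), wrap(op(6, Z))).
Decompose op/2: op(L, op(nil, Z)) =?= op(wrap(q(Y1)), Z),  wrap(Y1) =?= wrap(op(6, Z)).
Decompose op/2: L =?= wrap(q(Y1)),  op(nil, Z) =?= Z.
Bind L := wrap(q(Y1)); no other remaining equation mentions L.
Occurs check fails: Z occurs in op(nil, Z); the equation Z =?= op(nil, Z) has no finite solution.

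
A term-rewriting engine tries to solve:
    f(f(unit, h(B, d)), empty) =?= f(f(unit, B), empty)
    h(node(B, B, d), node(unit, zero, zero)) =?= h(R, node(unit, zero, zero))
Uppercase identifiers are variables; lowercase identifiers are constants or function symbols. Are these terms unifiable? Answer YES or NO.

Decompose f/2: f(unit, h(B, d)) =?= f(unit, B),  empty =?= empty.
Decompose f/2: unit =?= unit,  h(B, d) =?= B.
Delete trivial equation unit =?= unit.
Occurs check fails: B occurs in h(B, d); the equation B =?= h(B, d) has no finite solution.

NO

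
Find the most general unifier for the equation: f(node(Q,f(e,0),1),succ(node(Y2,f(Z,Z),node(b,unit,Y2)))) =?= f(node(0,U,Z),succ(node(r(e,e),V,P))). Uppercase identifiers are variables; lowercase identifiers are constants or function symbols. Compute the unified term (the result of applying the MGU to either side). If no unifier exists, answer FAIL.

f(node(0,f(e,0),1),succ(node(r(e,e),f(1,1),node(b,unit,r(e,e)))))

Decompose f/2: node(Q,f(e,0),1) =?= node(0,U,Z),  succ(node(Y2,f(Z,Z),node(b,unit,Y2))) =?= succ(node(r(e,e),V,P)).
Decompose node/3: Q =?= 0,  f(e,0) =?= U,  1 =?= Z.
Bind Q := 0; no other remaining equation mentions Q.
Bind U := f(e,0); no other remaining equation mentions U.
Bind Z := 1; substituting into the remaining equation gives: succ(node(Y2,f(1,1),node(b,unit,Y2))) =?= succ(node(r(e,e),V,P)).
Decompose succ/1: node(Y2,f(1,1),node(b,unit,Y2)) =?= node(r(e,e),V,P).
Decompose node/3: Y2 =?= r(e,e),  f(1,1) =?= V,  node(b,unit,Y2) =?= P.
Bind Y2 := r(e,e); substituting into the one remaining equation that mentions Y2 gives: node(b,unit,r(e,e)) =?= P.
Bind V := f(1,1); no other remaining equation mentions V.
Bind P := node(b,unit,r(e,e)).
Applying the MGU to either side gives f(node(0,f(e,0),1),succ(node(r(e,e),f(1,1),node(b,unit,r(e,e))))).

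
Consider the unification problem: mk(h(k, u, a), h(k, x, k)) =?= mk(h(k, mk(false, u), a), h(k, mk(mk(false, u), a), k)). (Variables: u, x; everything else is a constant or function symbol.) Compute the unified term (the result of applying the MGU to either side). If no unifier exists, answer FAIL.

FAIL

Decompose mk/2: h(k, u, a) =?= h(k, mk(false, u), a),  h(k, x, k) =?= h(k, mk(mk(false, u), a), k).
Decompose h/3: k =?= k,  u =?= mk(false, u),  a =?= a.
Delete trivial equation k =?= k.
Occurs check fails: u occurs in mk(false, u); the equation u =?= mk(false, u) has no finite solution.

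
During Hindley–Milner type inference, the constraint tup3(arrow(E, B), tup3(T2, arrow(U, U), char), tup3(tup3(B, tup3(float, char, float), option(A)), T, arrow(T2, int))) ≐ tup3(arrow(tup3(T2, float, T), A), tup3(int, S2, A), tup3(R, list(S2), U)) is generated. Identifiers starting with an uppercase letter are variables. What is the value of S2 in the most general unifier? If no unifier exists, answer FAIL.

arrow(arrow(int, int), arrow(int, int))

Decompose tup3/3: arrow(E, B) ≐ arrow(tup3(T2, float, T), A),  tup3(T2, arrow(U, U), char) ≐ tup3(int, S2, A),  tup3(tup3(B, tup3(float, char, float), option(A)), T, arrow(T2, int)) ≐ tup3(R, list(S2), U).
Decompose arrow/2: E ≐ tup3(T2, float, T),  B ≐ A.
Bind E := tup3(T2, float, T); no other remaining equation mentions E.
Bind B := A; substituting into the one remaining equation that mentions B gives: tup3(tup3(A, tup3(float, char, float), option(A)), T, arrow(T2, int)) ≐ tup3(R, list(S2), U).
Decompose tup3/3: T2 ≐ int,  arrow(U, U) ≐ S2,  char ≐ A.
Bind T2 := int; substituting into the one remaining equation that mentions T2 gives: tup3(tup3(A, tup3(float, char, float), option(A)), T, arrow(int, int)) ≐ tup3(R, list(S2), U). Substituting into the earlier binding gives E := tup3(int, float, T).
Bind S2 := arrow(U, U); substituting into the one remaining equation that mentions S2 gives: tup3(tup3(A, tup3(float, char, float), option(A)), T, arrow(int, int)) ≐ tup3(R, list(arrow(U, U)), U).
Bind A := char; substituting into the remaining equation gives: tup3(tup3(char, tup3(float, char, float), option(char)), T, arrow(int, int)) ≐ tup3(R, list(arrow(U, U)), U). Substituting into the earlier binding gives B := char.
Decompose tup3/3: tup3(char, tup3(float, char, float), option(char)) ≐ R,  T ≐ list(arrow(U, U)),  arrow(int, int) ≐ U.
Bind R := tup3(char, tup3(float, char, float), option(char)); no other remaining equation mentions R.
Bind T := list(arrow(U, U)); no other remaining equation mentions T. Substituting into the earlier binding gives E := tup3(int, float, list(arrow(U, U))).
Bind U := arrow(int, int). Substituting into the earlier bindings gives E := tup3(int, float, list(arrow(arrow(int, int), arrow(int, int)))), S2 := arrow(arrow(int, int), arrow(int, int)), T := list(arrow(arrow(int, int), arrow(int, int))).
MGU = { E := tup3(int, float, list(arrow(arrow(int, int), arrow(int, int)))), B := char, T2 := int, S2 := arrow(arrow(int, int), arrow(int, int)), A := char, R := tup3(char, tup3(float, char, float), option(char)), T := list(arrow(arrow(int, int), arrow(int, int))), U := arrow(int, int) }, so S2 := arrow(arrow(int, int), arrow(int, int)).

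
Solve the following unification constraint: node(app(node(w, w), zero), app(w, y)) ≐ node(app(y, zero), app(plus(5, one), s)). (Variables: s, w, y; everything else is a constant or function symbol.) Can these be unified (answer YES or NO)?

Decompose node/2: app(node(w, w), zero) ≐ app(y, zero),  app(w, y) ≐ app(plus(5, one), s).
Decompose app/2: node(w, w) ≐ y,  zero ≐ zero.
Bind y := node(w, w); substituting into the one remaining equation that mentions y gives: app(w, node(w, w)) ≐ app(plus(5, one), s).
Delete trivial equation zero ≐ zero.
Decompose app/2: w ≐ plus(5, one),  node(w, w) ≐ s.
Bind w := plus(5, one); substituting into the remaining equation gives: node(plus(5, one), plus(5, one)) ≐ s. Substituting into the earlier binding gives y := node(plus(5, one), plus(5, one)).
Bind s := node(plus(5, one), plus(5, one)).
No equations remain and no clash or occurs-check failure arose, so a unifier exists.

YES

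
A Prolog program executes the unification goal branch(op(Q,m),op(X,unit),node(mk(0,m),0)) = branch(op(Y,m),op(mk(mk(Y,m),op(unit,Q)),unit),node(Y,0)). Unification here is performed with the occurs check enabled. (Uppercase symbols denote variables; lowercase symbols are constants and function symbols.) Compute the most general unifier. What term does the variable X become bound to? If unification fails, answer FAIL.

Decompose branch/3: op(Q,m) = op(Y,m),  op(X,unit) = op(mk(mk(Y,m),op(unit,Q)),unit),  node(mk(0,m),0) = node(Y,0).
Decompose op/2: Q = Y,  m = m.
Bind Q := Y; substituting into the one remaining equation that mentions Q gives: op(X,unit) = op(mk(mk(Y,m),op(unit,Y)),unit).
Delete trivial equation m = m.
Decompose op/2: X = mk(mk(Y,m),op(unit,Y)),  unit = unit.
Bind X := mk(mk(Y,m),op(unit,Y)); no other remaining equation mentions X.
Delete trivial equation unit = unit.
Decompose node/2: mk(0,m) = Y,  0 = 0.
Bind Y := mk(0,m); no other remaining equation mentions Y. Substituting into the earlier bindings gives Q := mk(0,m), X := mk(mk(mk(0,m),m),op(unit,mk(0,m))).
Delete trivial equation 0 = 0.
MGU = { Q -> mk(0,m), X -> mk(mk(mk(0,m),m),op(unit,mk(0,m))), Y -> mk(0,m) }, so X -> mk(mk(mk(0,m),m),op(unit,mk(0,m))).

mk(mk(mk(0,m),m),op(unit,mk(0,m)))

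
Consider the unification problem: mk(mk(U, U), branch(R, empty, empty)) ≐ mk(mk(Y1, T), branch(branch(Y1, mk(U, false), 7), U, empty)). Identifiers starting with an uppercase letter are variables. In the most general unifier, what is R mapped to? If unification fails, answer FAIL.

Decompose mk/2: mk(U, U) ≐ mk(Y1, T),  branch(R, empty, empty) ≐ branch(branch(Y1, mk(U, false), 7), U, empty).
Decompose mk/2: U ≐ Y1,  U ≐ T.
Bind U := Y1; substituting into the remaining equations gives: Y1 ≐ T,  branch(R, empty, empty) ≐ branch(branch(Y1, mk(Y1, false), 7), Y1, empty).
Bind Y1 := T; substituting into the remaining equation gives: branch(R, empty, empty) ≐ branch(branch(T, mk(T, false), 7), T, empty). Substituting into the earlier binding gives U := T.
Decompose branch/3: R ≐ branch(T, mk(T, false), 7),  empty ≐ T,  empty ≐ empty.
Bind R := branch(T, mk(T, false), 7); no other remaining equation mentions R.
Bind T := empty; no other remaining equation mentions T. Substituting into the earlier bindings gives U := empty, Y1 := empty, R := branch(empty, mk(empty, false), 7).
Delete trivial equation empty ≐ empty.
MGU = { U ↦ empty, Y1 ↦ empty, R ↦ branch(empty, mk(empty, false), 7), T ↦ empty }, so R ↦ branch(empty, mk(empty, false), 7).

branch(empty, mk(empty, false), 7)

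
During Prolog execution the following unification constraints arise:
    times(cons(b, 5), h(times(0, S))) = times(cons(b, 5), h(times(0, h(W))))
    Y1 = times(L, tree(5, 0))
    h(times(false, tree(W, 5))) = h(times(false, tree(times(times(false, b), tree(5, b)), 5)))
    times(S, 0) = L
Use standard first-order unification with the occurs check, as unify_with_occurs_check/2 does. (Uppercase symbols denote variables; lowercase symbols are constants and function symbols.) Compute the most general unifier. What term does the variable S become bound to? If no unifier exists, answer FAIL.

Decompose times/2: cons(b, 5) = cons(b, 5),  h(times(0, S)) = h(times(0, h(W))).
Delete trivial equation cons(b, 5) = cons(b, 5).
Decompose h/1: times(0, S) = times(0, h(W)).
Decompose times/2: 0 = 0,  S = h(W).
Delete trivial equation 0 = 0.
Bind S := h(W); substituting into the one remaining equation that mentions S gives: times(h(W), 0) = L.
Bind Y1 := times(L, tree(5, 0)); no other remaining equation mentions Y1.
Decompose h/1: times(false, tree(W, 5)) = times(false, tree(times(times(false, b), tree(5, b)), 5)).
Decompose times/2: false = false,  tree(W, 5) = tree(times(times(false, b), tree(5, b)), 5).
Delete trivial equation false = false.
Decompose tree/2: W = times(times(false, b), tree(5, b)),  5 = 5.
Bind W := times(times(false, b), tree(5, b)); substituting into the one remaining equation that mentions W gives: times(h(times(times(false, b), tree(5, b))), 0) = L. Substituting into the earlier binding gives S := h(times(times(false, b), tree(5, b))).
Delete trivial equation 5 = 5.
Bind L := times(h(times(times(false, b), tree(5, b))), 0). Substituting into the earlier binding gives Y1 := times(times(h(times(times(false, b), tree(5, b))), 0), tree(5, 0)).
MGU = { S ↦ h(times(times(false, b), tree(5, b))), Y1 ↦ times(times(h(times(times(false, b), tree(5, b))), 0), tree(5, 0)), W ↦ times(times(false, b), tree(5, b)), L ↦ times(h(times(times(false, b), tree(5, b))), 0) }, so S ↦ h(times(times(false, b), tree(5, b))).

h(times(times(false, b), tree(5, b)))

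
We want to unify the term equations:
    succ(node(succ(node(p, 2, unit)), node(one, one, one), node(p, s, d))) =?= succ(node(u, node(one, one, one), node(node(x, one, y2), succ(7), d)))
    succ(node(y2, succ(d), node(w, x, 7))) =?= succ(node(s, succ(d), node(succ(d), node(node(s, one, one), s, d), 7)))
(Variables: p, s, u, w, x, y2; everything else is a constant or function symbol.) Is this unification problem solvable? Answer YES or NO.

YES

Decompose succ/1: node(succ(node(p, 2, unit)), node(one, one, one), node(p, s, d)) =?= node(u, node(one, one, one), node(node(x, one, y2), succ(7), d)).
Decompose node/3: succ(node(p, 2, unit)) =?= u,  node(one, one, one) =?= node(one, one, one),  node(p, s, d) =?= node(node(x, one, y2), succ(7), d).
Bind u := succ(node(p, 2, unit)); no other remaining equation mentions u.
Delete trivial equation node(one, one, one) =?= node(one, one, one).
Decompose node/3: p =?= node(x, one, y2),  s =?= succ(7),  d =?= d.
Bind p := node(x, one, y2); no other remaining equation mentions p. Substituting into the earlier binding gives u := succ(node(node(x, one, y2), 2, unit)).
Bind s := succ(7); substituting into the one remaining equation that mentions s gives: succ(node(y2, succ(d), node(w, x, 7))) =?= succ(node(succ(7), succ(d), node(succ(d), node(node(succ(7), one, one), succ(7), d), 7))).
Delete trivial equation d =?= d.
Decompose succ/1: node(y2, succ(d), node(w, x, 7)) =?= node(succ(7), succ(d), node(succ(d), node(node(succ(7), one, one), succ(7), d), 7)).
Decompose node/3: y2 =?= succ(7),  succ(d) =?= succ(d),  node(w, x, 7) =?= node(succ(d), node(node(succ(7), one, one), succ(7), d), 7).
Bind y2 := succ(7); no other remaining equation mentions y2. Substituting into the earlier bindings gives u := succ(node(node(x, one, succ(7)), 2, unit)), p := node(x, one, succ(7)).
Delete trivial equation succ(d) =?= succ(d).
Decompose node/3: w =?= succ(d),  x =?= node(node(succ(7), one, one), succ(7), d),  7 =?= 7.
Bind w := succ(d); no other remaining equation mentions w.
Bind x := node(node(succ(7), one, one), succ(7), d); no other remaining equation mentions x. Substituting into the earlier bindings gives u := succ(node(node(node(node(succ(7), one, one), succ(7), d), one, succ(7)), 2, unit)), p := node(node(node(succ(7), one, one), succ(7), d), one, succ(7)).
Delete trivial equation 7 =?= 7.
No equations remain and no clash or occurs-check failure arose, so a unifier exists.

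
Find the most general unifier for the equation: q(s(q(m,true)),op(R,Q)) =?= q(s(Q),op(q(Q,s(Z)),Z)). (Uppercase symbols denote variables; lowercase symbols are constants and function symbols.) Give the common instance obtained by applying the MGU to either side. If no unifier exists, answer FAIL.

q(s(q(m,true)),op(q(q(m,true),s(q(m,true))),q(m,true)))

Decompose q/2: s(q(m,true)) =?= s(Q),  op(R,Q) =?= op(q(Q,s(Z)),Z).
Decompose s/1: q(m,true) =?= Q.
Bind Q := q(m,true); substituting into the remaining equation gives: op(R,q(m,true)) =?= op(q(q(m,true),s(Z)),Z).
Decompose op/2: R =?= q(q(m,true),s(Z)),  q(m,true) =?= Z.
Bind R := q(q(m,true),s(Z)); no other remaining equation mentions R.
Bind Z := q(m,true). Substituting into the earlier binding gives R := q(q(m,true),s(q(m,true))).
Applying the MGU to either side gives q(s(q(m,true)),op(q(q(m,true),s(q(m,true))),q(m,true))).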